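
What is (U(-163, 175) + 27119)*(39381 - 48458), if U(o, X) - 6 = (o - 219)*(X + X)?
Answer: 967381275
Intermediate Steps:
U(o, X) = 6 + 2*X*(-219 + o) (U(o, X) = 6 + (o - 219)*(X + X) = 6 + (-219 + o)*(2*X) = 6 + 2*X*(-219 + o))
(U(-163, 175) + 27119)*(39381 - 48458) = ((6 - 438*175 + 2*175*(-163)) + 27119)*(39381 - 48458) = ((6 - 76650 - 57050) + 27119)*(-9077) = (-133694 + 27119)*(-9077) = -106575*(-9077) = 967381275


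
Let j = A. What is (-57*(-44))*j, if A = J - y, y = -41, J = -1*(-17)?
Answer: 145464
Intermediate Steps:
J = 17
A = 58 (A = 17 - 1*(-41) = 17 + 41 = 58)
j = 58
(-57*(-44))*j = -57*(-44)*58 = 2508*58 = 145464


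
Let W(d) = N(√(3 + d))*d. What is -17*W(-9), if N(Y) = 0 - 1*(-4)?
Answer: 612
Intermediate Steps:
N(Y) = 4 (N(Y) = 0 + 4 = 4)
W(d) = 4*d
-17*W(-9) = -68*(-9) = -17*(-36) = 612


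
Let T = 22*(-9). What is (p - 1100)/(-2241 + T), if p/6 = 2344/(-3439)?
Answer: 3796964/8387721 ≈ 0.45268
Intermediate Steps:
p = -14064/3439 (p = 6*(2344/(-3439)) = 6*(2344*(-1/3439)) = 6*(-2344/3439) = -14064/3439 ≈ -4.0896)
T = -198
(p - 1100)/(-2241 + T) = (-14064/3439 - 1100)/(-2241 - 198) = -3796964/3439/(-2439) = -3796964/3439*(-1/2439) = 3796964/8387721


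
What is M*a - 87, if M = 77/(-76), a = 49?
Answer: -10385/76 ≈ -136.64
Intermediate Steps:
M = -77/76 (M = 77*(-1/76) = -77/76 ≈ -1.0132)
M*a - 87 = -77/76*49 - 87 = -3773/76 - 87 = -10385/76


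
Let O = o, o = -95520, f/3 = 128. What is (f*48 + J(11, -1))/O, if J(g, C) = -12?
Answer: -307/1592 ≈ -0.19284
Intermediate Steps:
f = 384 (f = 3*128 = 384)
O = -95520
(f*48 + J(11, -1))/O = (384*48 - 12)/(-95520) = (18432 - 12)*(-1/95520) = 18420*(-1/95520) = -307/1592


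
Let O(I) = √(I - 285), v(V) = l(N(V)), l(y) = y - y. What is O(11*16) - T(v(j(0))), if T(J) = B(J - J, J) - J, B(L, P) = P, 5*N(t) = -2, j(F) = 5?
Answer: I*√109 ≈ 10.44*I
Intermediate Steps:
N(t) = -⅖ (N(t) = (⅕)*(-2) = -⅖)
l(y) = 0
v(V) = 0
T(J) = 0 (T(J) = J - J = 0)
O(I) = √(-285 + I)
O(11*16) - T(v(j(0))) = √(-285 + 11*16) - 1*0 = √(-285 + 176) + 0 = √(-109) + 0 = I*√109 + 0 = I*√109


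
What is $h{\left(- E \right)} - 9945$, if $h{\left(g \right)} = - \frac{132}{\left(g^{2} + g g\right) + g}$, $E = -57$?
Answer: $- \frac{21729869}{2185} \approx -9945.0$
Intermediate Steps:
$h{\left(g \right)} = - \frac{132}{g + 2 g^{2}}$ ($h{\left(g \right)} = - \frac{132}{\left(g^{2} + g^{2}\right) + g} = - \frac{132}{2 g^{2} + g} = - \frac{132}{g + 2 g^{2}}$)
$h{\left(- E \right)} - 9945 = - \frac{132}{\left(-1\right) \left(-57\right) \left(1 + 2 \left(\left(-1\right) \left(-57\right)\right)\right)} - 9945 = - \frac{132}{57 \left(1 + 2 \cdot 57\right)} - 9945 = \left(-132\right) \frac{1}{57} \frac{1}{1 + 114} - 9945 = \left(-132\right) \frac{1}{57} \cdot \frac{1}{115} - 9945 = - \frac{44}{2185} - 9945 = - \frac{21729869}{2185}$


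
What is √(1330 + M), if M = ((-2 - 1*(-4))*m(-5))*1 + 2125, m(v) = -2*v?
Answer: 5*√139 ≈ 58.949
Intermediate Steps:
M = 2145 (M = ((-2 - 1*(-4))*(-2*(-5)))*1 + 2125 = ((-2 + 4)*10)*1 + 2125 = (2*10)*1 + 2125 = 20*1 + 2125 = 20 + 2125 = 2145)
√(1330 + M) = √(1330 + 2145) = √3475 = 5*√139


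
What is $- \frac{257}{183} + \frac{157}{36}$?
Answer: $\frac{6493}{2196} \approx 2.9567$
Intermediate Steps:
$- \frac{257}{183} + \frac{157}{36} = \frac{6493}{2196}$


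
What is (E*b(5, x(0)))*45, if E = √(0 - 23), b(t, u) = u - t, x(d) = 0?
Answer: -225*I*√23 ≈ -1079.1*I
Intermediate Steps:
E = I*√23 (E = √(-23) = I*√23 ≈ 4.7958*I)
(E*b(5, x(0)))*45 = ((I*√23)*(0 - 1*5))*45 = ((I*√23)*(0 - 5))*45 = ((I*√23)*(-5))*45 = -5*I*√23*45 = -225*I*√23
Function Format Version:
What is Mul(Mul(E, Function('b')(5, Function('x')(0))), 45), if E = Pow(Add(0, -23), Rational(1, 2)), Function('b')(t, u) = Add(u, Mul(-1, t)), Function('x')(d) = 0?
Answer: Mul(-225, I, Pow(23, Rational(1, 2))) ≈ Mul(-1079.1, I)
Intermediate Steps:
E = Mul(I, Pow(23, Rational(1, 2))) (E = Pow(-23, Rational(1, 2)) = Mul(I, Pow(23, Rational(1, 2))) ≈ Mul(4.7958, I))
Mul(Mul(E, Function('b')(5, Function('x')(0))), 45) = Mul(Mul(Mul(I, Pow(23, Rational(1, 2))), Add(0, Mul(-1, 5))), 45) = Mul(Mul(Mul(I, Pow(23, Rational(1, 2))), Add(0, -5)), 45) = Mul(Mul(Mul(I, Pow(23, Rational(1, 2))), -5), 45) = Mul(Mul(-5, I, Pow(23, Rational(1, 2))), 45) = Mul(-225, I, Pow(23, Rational(1, 2)))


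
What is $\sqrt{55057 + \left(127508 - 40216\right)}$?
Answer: $\sqrt{142349} \approx 377.29$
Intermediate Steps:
$\sqrt{55057 + \left(127508 - 40216\right)} = \sqrt{55057 + 87292} = \sqrt{142349}$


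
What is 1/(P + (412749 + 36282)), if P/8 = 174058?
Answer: 1/1841495 ≈ 5.4304e-7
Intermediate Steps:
P = 1392464 (P = 8*174058 = 1392464)
1/(P + (412749 + 36282)) = 1/(1392464 + (412749 + 36282)) = 1/(1392464 + 449031) = 1/1841495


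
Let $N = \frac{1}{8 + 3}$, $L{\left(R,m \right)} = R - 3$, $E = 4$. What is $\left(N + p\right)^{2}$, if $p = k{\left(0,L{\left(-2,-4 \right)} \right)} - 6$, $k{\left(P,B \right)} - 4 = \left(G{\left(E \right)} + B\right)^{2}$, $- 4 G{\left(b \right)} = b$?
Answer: $\frac{140625}{121} \approx 1162.2$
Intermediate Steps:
$G{\left(b \right)} = - \frac{b}{4}$
$L{\left(R,m \right)} = -3 + R$
$k{\left(P,B \right)} = 4 + \left(-1 + B\right)^{2}$ ($k{\left(P,B \right)} = 4 + \left(\left(- \frac{1}{4}\right) 4 + B\right)^{2} = 4 + \left(-1 + B\right)^{2}$)
$p = 34$ ($p = \left(4 + \left(-1 - 5\right)^{2}\right) - 6 = \left(4 + \left(-6\right)^{2}\right) - 6 = \left(4 + 36\right) - 6 = 40 - 6 = 34$)
$N = \frac{1}{11} \approx 0.090909$
$\left(N + p\right)^{2} = \left(\frac{1}{11} + 34\right)^{2} = \left(\frac{375}{11}\right)^{2} = \frac{140625}{121}$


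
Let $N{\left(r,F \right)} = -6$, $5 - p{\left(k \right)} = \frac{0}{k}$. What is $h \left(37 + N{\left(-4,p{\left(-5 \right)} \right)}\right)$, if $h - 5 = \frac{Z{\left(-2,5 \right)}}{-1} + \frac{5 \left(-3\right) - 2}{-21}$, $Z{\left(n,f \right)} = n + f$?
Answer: $\frac{1829}{21} \approx 87.095$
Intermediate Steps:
$p{\left(k \right)} = 5$ ($p{\left(k \right)} = 5 - \frac{0}{k} = 5 - 0 = 5 + 0 = 5$)
$Z{\left(n,f \right)} = f + n$
$h = \frac{59}{21}$ ($h = 5 + \left(\frac{5 - 2}{-1} + \frac{5 \left(-3\right) - 2}{-21}\right) = 5 + \left(3 \left(-1\right) + \left(-15 - 2\right) \left(- \frac{1}{21}\right)\right) = 5 - \frac{46}{21} = \frac{59}{21} \approx 2.8095$)
$h \left(37 + N{\left(-4,p{\left(-5 \right)} \right)}\right) = \frac{59 \left(37 - 6\right)}{21} = \frac{59}{21} \cdot 31 = \frac{1829}{21}$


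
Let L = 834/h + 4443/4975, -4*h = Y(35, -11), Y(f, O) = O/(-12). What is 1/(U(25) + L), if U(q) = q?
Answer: -54725/197742202 ≈ -0.00027675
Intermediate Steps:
Y(f, O) = -O/12 (Y(f, O) = O*(-1/12) = -O/12)
h = -11/48 (h = -(-1)*(-11)/48 = -¼*11/12 = -11/48 ≈ -0.22917)
L = -199110327/54725 (L = 834/(-11/48) + 4443/4975 = 834*(-48/11) + 4443*(1/4975) = -40032/11 + 4443/4975 = -199110327/54725 ≈ -3638.4)
1/(U(25) + L) = 1/(25 - 199110327/54725) = 1/(-197742202/54725) = -54725/197742202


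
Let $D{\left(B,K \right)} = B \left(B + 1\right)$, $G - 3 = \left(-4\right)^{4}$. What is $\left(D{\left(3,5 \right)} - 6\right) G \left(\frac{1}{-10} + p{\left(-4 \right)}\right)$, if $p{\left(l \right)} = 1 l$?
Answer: $- \frac{31857}{5} \approx -6371.4$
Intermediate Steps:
$G = 259$ ($G = 3 + \left(-4\right)^{4} = 3 + 256 = 259$)
$D{\left(B,K \right)} = B \left(1 + B\right)$
$p{\left(l \right)} = l$
$\left(D{\left(3,5 \right)} - 6\right) G \left(\frac{1}{-10} + p{\left(-4 \right)}\right) = \left(3 \left(1 + 3\right) - 6\right) 259 \left(\frac{1}{-10} - 4\right) = \left(3 \cdot 4 - 6\right) 259 \left(- \frac{1}{10} - 4\right) = \left(12 - 6\right) 259 \left(- \frac{41}{10}\right) = 6 \cdot 259 \left(- \frac{41}{10}\right) = 1554 \left(- \frac{41}{10}\right) = - \frac{31857}{5}$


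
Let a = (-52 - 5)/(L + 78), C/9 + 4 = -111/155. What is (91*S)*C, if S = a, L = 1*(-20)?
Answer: 34125273/8990 ≈ 3795.9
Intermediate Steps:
L = -20
C = -6579/155 (C = -36 + 9*(-111/155) = -36 - 999/155 = -6579/155 ≈ -42.445)
a = -57/58 (a = (-52 - 5)/(-20 + 78) = -57/58 ≈ -0.98276)
S = -57/58 ≈ -0.98276
(91*S)*C = (91*(-57/58))*(-6579/155) = -5187/58*(-6579/155) = 34125273/8990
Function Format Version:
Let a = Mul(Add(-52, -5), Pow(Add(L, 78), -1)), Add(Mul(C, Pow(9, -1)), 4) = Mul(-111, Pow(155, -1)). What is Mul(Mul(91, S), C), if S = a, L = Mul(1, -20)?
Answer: Rational(34125273, 8990) ≈ 3795.9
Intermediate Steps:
L = -20
C = Rational(-6579, 155) (C = Add(-36, Mul(9, Mul(-111, Pow(155, -1)))) = Add(-36, Mul(9, Mul(-111, Rational(1, 155)))) = Add(-36, Mul(9, Rational(-111, 155))) = Add(-36, Rational(-999, 155)) = Rational(-6579, 155) ≈ -42.445)
a = Rational(-57, 58) (a = Mul(Add(-52, -5), Pow(Add(-20, 78), -1)) = Mul(-57, Pow(58, -1)) = Mul(-57, Rational(1, 58)) = Rational(-57, 58) ≈ -0.98276)
S = Rational(-57, 58) ≈ -0.98276
Mul(Mul(91, S), C) = Mul(Mul(91, Rational(-57, 58)), Rational(-6579, 155)) = Mul(Rational(-5187, 58), Rational(-6579, 155)) = Rational(34125273, 8990)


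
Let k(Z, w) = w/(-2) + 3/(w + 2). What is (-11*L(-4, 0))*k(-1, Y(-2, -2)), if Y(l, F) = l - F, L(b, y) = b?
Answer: 66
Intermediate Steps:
k(Z, w) = 3/(2 + w) - w/2 (k(Z, w) = w*(-½) + 3/(2 + w) = -w/2 + 3/(2 + w) = 3/(2 + w) - w/2)
(-11*L(-4, 0))*k(-1, Y(-2, -2)) = (-11*(-4))*((3 - (-2 - 1*(-2)) - (-2 - 1*(-2))²/2)/(2 + (-2 - 1*(-2)))) = 44*((3 - (-2 + 2) - (-2 + 2)²/2)/(2 + (-2 + 2))) = 44*((3 - 1*0 - ½*0²)/(2 + 0)) = 44*((3 + 0 - ½*0)/2) = 44*((3 + 0 + 0)/2) = 44*((½)*3) = 44*(3/2) = 66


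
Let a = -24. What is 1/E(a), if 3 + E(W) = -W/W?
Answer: -¼ ≈ -0.25000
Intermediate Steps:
E(W) = -4 (E(W) = -3 - W/W = -3 - 1*1 = -3 - 1 = -4)
1/E(a) = 1/(-4) = -¼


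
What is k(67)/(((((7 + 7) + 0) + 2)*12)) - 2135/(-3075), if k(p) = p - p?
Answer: 427/615 ≈ 0.69431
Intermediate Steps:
k(p) = 0
k(67)/(((((7 + 7) + 0) + 2)*12)) - 2135/(-3075) = 0/(((((7 + 7) + 0) + 2)*12)) - 2135/(-3075) = 0/((((14 + 0) + 2)*12)) - 2135*(-1/3075) = 0/(((14 + 2)*12)) + 427/615 = 0/((16*12)) + 427/615 = 0/192 + 427/615 = 0*(1/192) + 427/615 = 0 + 427/615 = 427/615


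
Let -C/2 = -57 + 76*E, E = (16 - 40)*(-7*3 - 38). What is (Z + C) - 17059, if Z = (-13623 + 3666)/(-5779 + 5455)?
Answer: -25071797/108 ≈ -2.3215e+5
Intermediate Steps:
Z = 3319/108 (Z = -9957/(-324) = -9957*(-1/324) = 3319/108 ≈ 30.731)
E = 1416 (E = -24*(-21 - 38) = -24*(-59) = 1416)
C = -215118 (C = -2*(-57 + 76*1416) = -2*(-57 + 107616) = -2*107559 = -215118)
(Z + C) - 17059 = (3319/108 - 215118) - 17059 = -23229425/108 - 17059 = -25071797/108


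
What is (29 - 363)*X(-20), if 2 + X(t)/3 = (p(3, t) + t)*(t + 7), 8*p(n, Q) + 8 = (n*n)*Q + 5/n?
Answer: -2247653/4 ≈ -5.6191e+5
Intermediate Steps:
p(n, Q) = -1 + 5/(8*n) + Q*n²/8 (p(n, Q) = -1 + ((n*n)*Q + 5/n)/8 = -1 + (n²*Q + 5/n)/8 = -1 + (Q*n² + 5/n)/8 = -1 + (5/n + Q*n²)/8 = -1 + (5/(8*n) + Q*n²/8) = -1 + 5/(8*n) + Q*n²/8)
X(t) = -6 + 3*(7 + t)*(-19/24 + 17*t/8) (X(t) = -6 + 3*(((⅛)*(5 + 3*(-8 + t*3²))/3 + t)*(t + 7)) = -6 + 3*(((⅛)*(⅓)*(5 + 3*(-8 + t*9)) + t)*(7 + t)) = -6 + 3*(((⅛)*(⅓)*(5 + 3*(-8 + 9*t)) + t)*(7 + t)) = -6 + 3*(((⅛)*(⅓)*(5 + (-24 + 27*t)) + t)*(7 + t)) = -6 + 3*(((⅛)*(⅓)*(-19 + 27*t) + t)*(7 + t)) = -6 + 3*(((-19/24 + 9*t/8) + t)*(7 + t)) = -6 + 3*((-19/24 + 17*t/8)*(7 + t)) = -6 + 3*((7 + t)*(-19/24 + 17*t/8)) = -6 + 3*(7 + t)*(-19/24 + 17*t/8))
(29 - 363)*X(-20) = (29 - 363)*(-181/8 + (51/8)*(-20)² + (169/4)*(-20)) = -334*(-181/8 + (51/8)*400 - 845) = -334*(-181/8 + 2550 - 845) = -334*13459/8 = -2247653/4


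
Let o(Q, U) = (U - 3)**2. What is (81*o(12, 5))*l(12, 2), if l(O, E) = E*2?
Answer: 1296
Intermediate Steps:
l(O, E) = 2*E
o(Q, U) = (-3 + U)**2
(81*o(12, 5))*l(12, 2) = (81*(-3 + 5)**2)*(2*2) = (81*2**2)*4 = (81*4)*4 = 324*4 = 1296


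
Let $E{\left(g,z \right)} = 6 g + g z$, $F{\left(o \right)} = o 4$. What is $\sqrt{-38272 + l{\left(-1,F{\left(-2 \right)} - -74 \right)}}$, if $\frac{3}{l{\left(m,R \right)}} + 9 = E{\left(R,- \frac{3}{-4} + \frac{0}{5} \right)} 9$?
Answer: $\frac{i \sqrt{272224482474}}{2667} \approx 195.63 i$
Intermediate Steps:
$F{\left(o \right)} = 4 o$
$l{\left(m,R \right)} = \frac{3}{-9 + \frac{243 R}{4}}$ ($l{\left(m,R \right)} = \frac{3}{-9 + R \left(6 + \left(- \frac{3}{-4} + \frac{0}{5}\right)\right) 9} = \frac{3}{-9 + R \left(6 + \left(\left(-3\right) \left(- \frac{1}{4}\right) + 0 \cdot \frac{1}{5}\right)\right) 9} = \frac{3}{-9 + R \left(6 + \left(\frac{3}{4} + 0\right)\right) 9} = \frac{3}{-9 + R \left(6 + \frac{3}{4}\right) 9} = \frac{3}{-9 + R \frac{27}{4} \cdot 9} = \frac{3}{-9 + \frac{27 R}{4} \cdot 9} = \frac{3}{-9 + \frac{243 R}{4}}$)
$\sqrt{-38272 + l{\left(-1,F{\left(-2 \right)} - -74 \right)}} = \sqrt{-38272 + \frac{4}{3 \left(-4 + 27 \left(4 \left(-2\right) - -74\right)\right)}} = \sqrt{-38272 + \frac{4}{3 \left(-4 + 27 \left(-8 + 74\right)\right)}} = \sqrt{-38272 + \frac{4}{3 \left(-4 + 27 \cdot 66\right)}} = \sqrt{-38272 + \frac{4}{3 \left(-4 + 1782\right)}} = \sqrt{-38272 + \frac{4}{3 \cdot 1778}} = \sqrt{-38272 + \frac{4}{3} \cdot \frac{1}{1778}} = \sqrt{-38272 + \frac{2}{2667}} = \sqrt{- \frac{102071422}{2667}} = \frac{i \sqrt{272224482474}}{2667}$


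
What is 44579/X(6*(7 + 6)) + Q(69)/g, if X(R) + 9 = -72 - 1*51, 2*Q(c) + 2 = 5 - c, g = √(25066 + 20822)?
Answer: -44579/132 - 11*√717/1912 ≈ -337.87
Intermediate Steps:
g = 8*√717 (g = √45888 = 8*√717 ≈ 214.21)
Q(c) = 3/2 - c/2 (Q(c) = -1 + (5 - c)/2 = -1 + (5/2 - c/2) = 3/2 - c/2)
X(R) = -132 (X(R) = -9 + (-72 - 1*51) = -9 + (-72 - 51) = -9 - 123 = -132)
44579/X(6*(7 + 6)) + Q(69)/g = 44579/(-132) + (3/2 - ½*69)/((8*√717)) = 44579*(-1/132) + (3/2 - 69/2)*(√717/5736) = -44579/132 - 11*√717/1912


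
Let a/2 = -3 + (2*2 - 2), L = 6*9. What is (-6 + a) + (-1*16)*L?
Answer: -872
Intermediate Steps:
L = 54
a = -2 (a = 2*(-3 + (2*2 - 2)) = 2*(-3 + (4 - 2)) = 2*(-3 + 2) = 2*(-1) = -2)
(-6 + a) + (-1*16)*L = (-6 - 2) - 1*16*54 = -8 - 16*54 = -8 - 864 = -872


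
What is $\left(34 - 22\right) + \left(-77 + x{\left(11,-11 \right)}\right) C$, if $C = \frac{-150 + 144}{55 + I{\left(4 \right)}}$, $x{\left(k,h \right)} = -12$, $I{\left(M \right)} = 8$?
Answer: $\frac{430}{21} \approx 20.476$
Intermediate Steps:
$C = - \frac{2}{21}$ ($C = \frac{-150 + 144}{55 + 8} = - \frac{6}{63} = \left(-6\right) \frac{1}{63} = - \frac{2}{21} \approx -0.095238$)
$\left(34 - 22\right) + \left(-77 + x{\left(11,-11 \right)}\right) C = \left(34 - 22\right) + \left(-77 - 12\right) \left(- \frac{2}{21}\right) = 12 - - \frac{178}{21} = 12 + \frac{178}{21} = \frac{430}{21}$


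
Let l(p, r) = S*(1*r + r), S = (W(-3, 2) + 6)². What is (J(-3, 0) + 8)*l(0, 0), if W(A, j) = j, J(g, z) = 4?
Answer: 0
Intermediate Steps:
S = 64 (S = (2 + 6)² = 8² = 64)
l(p, r) = 128*r (l(p, r) = 64*(1*r + r) = 64*(r + r) = 64*(2*r) = 128*r)
(J(-3, 0) + 8)*l(0, 0) = (4 + 8)*(128*0) = 12*0 = 0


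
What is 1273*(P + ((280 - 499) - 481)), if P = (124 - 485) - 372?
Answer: -1824209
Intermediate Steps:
P = -733 (P = -361 - 372 = -733)
1273*(P + ((280 - 499) - 481)) = 1273*(-733 + ((280 - 499) - 481)) = 1273*(-733 + (-219 - 481)) = 1273*(-733 - 700) = 1273*(-1433) = -1824209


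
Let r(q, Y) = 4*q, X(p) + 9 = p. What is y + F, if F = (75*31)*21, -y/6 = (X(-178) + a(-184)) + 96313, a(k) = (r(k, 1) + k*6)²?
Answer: -20841531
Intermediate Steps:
X(p) = -9 + p
a(k) = 100*k² (a(k) = (4*k + k*6)² = (4*k + 6*k)² = (10*k)² = 100*k²)
y = -20890356 (y = -6*(((-9 - 178) + 100*(-184)²) + 96313) = -6*((-187 + 100*33856) + 96313) = -6*((-187 + 3385600) + 96313) = -6*(3385413 + 96313) = -6*3481726 = -20890356)
F = 48825 (F = 2325*21 = 48825)
y + F = -20890356 + 48825 = -20841531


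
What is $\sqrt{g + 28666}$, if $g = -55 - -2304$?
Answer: $3 \sqrt{3435} \approx 175.83$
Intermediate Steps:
$g = 2249$ ($g = -55 + 2304 = 2249$)
$\sqrt{g + 28666} = \sqrt{2249 + 28666} = \sqrt{30915} = 3 \sqrt{3435}$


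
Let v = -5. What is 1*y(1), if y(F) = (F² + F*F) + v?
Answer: -3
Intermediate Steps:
y(F) = -5 + 2*F² (y(F) = (F² + F*F) - 5 = (F² + F²) - 5 = 2*F² - 5 = -5 + 2*F²)
1*y(1) = 1*(-5 + 2*1²) = 1*(-5 + 2*1) = 1*(-5 + 2) = 1*(-3) = -3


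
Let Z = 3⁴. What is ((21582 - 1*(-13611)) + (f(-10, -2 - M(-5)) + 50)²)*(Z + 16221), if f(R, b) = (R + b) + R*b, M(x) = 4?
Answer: 717760758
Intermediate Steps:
Z = 81
f(R, b) = R + b + R*b
((21582 - 1*(-13611)) + (f(-10, -2 - M(-5)) + 50)²)*(Z + 16221) = ((21582 - 1*(-13611)) + ((-10 + (-2 - 1*4) - 10*(-2 - 1*4)) + 50)²)*(81 + 16221) = ((21582 + 13611) + ((-10 + (-2 - 4) - 10*(-2 - 4)) + 50)²)*16302 = (35193 + ((-10 - 6 - 10*(-6)) + 50)²)*16302 = (35193 + ((-10 - 6 + 60) + 50)²)*16302 = (35193 + (44 + 50)²)*16302 = (35193 + 94²)*16302 = (35193 + 8836)*16302 = 44029*16302 = 717760758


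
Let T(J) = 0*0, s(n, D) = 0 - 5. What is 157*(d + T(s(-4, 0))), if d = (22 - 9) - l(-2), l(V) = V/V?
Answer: 1884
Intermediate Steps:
l(V) = 1
s(n, D) = -5
d = 12 (d = (22 - 9) - 1*1 = 13 - 1 = 12)
T(J) = 0
157*(d + T(s(-4, 0))) = 157*(12 + 0) = 157*12 = 1884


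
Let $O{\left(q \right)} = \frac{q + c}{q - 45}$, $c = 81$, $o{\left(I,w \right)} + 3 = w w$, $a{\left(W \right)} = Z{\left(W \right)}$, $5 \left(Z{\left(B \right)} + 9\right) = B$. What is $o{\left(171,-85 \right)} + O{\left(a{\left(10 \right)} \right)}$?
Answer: $\frac{187735}{26} \approx 7220.6$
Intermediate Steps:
$Z{\left(B \right)} = -9 + \frac{B}{5}$
$a{\left(W \right)} = -9 + \frac{W}{5}$
$o{\left(I,w \right)} = -3 + w^{2}$ ($o{\left(I,w \right)} = -3 + w w = -3 + w^{2}$)
$O{\left(q \right)} = \frac{81 + q}{-45 + q}$ ($O{\left(q \right)} = \frac{q + 81}{q - 45} = \frac{81 + q}{-45 + q}$)
$o{\left(171,-85 \right)} + O{\left(a{\left(10 \right)} \right)} = \left(-3 + \left(-85\right)^{2}\right) + \frac{81 + \left(-9 + \frac{1}{5} \cdot 10\right)}{-45 + \left(-9 + \frac{1}{5} \cdot 10\right)} = \left(-3 + 7225\right) + \frac{81 + \left(-9 + 2\right)}{-45 + \left(-9 + 2\right)} = 7222 + \frac{81 - 7}{-45 - 7} = 7222 + \frac{1}{-52} \cdot 74 = 7222 - \frac{37}{26} = \frac{187735}{26}$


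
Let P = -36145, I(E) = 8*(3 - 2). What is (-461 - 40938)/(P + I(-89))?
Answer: 41399/36137 ≈ 1.1456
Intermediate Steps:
I(E) = 8 (I(E) = 8*1 = 8)
(-461 - 40938)/(P + I(-89)) = (-461 - 40938)/(-36145 + 8) = -41399/(-36137) = -41399*(-1/36137) = 41399/36137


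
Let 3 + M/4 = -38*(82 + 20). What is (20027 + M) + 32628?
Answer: 37139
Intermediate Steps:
M = -15516 (M = -12 + 4*(-38*(82 + 20)) = -12 + 4*(-38*102) = -12 + 4*(-3876) = -12 - 15504 = -15516)
(20027 + M) + 32628 = (20027 - 15516) + 32628 = 4511 + 32628 = 37139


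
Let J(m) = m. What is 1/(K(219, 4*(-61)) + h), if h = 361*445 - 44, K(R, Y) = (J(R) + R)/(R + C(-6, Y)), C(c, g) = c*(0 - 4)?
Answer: 81/13008827 ≈ 6.2265e-6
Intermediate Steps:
C(c, g) = -4*c (C(c, g) = c*(-4) = -4*c)
K(R, Y) = 2*R/(24 + R) (K(R, Y) = (R + R)/(R - 4*(-6)) = (2*R)/(R + 24) = (2*R)/(24 + R) = 2*R/(24 + R))
h = 160601 (h = 160645 - 44 = 160601)
1/(K(219, 4*(-61)) + h) = 1/(2*219/(24 + 219) + 160601) = 1/(2*219/243 + 160601) = 1/(2*219*(1/243) + 160601) = 1/(146/81 + 160601) = 1/(13008827/81) = 81/13008827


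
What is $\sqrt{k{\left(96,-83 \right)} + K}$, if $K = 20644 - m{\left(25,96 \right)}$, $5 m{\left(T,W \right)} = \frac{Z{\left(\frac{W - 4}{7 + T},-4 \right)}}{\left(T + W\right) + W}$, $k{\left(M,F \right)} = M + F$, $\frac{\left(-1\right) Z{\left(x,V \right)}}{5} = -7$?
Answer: $\frac{\sqrt{19851346}}{31} \approx 143.73$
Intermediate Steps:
$Z{\left(x,V \right)} = 35$ ($Z{\left(x,V \right)} = \left(-5\right) \left(-7\right) = 35$)
$k{\left(M,F \right)} = F + M$
$m{\left(T,W \right)} = \frac{7}{T + 2 W}$ ($m{\left(T,W \right)} = \frac{35 \frac{1}{\left(T + W\right) + W}}{5} = \frac{35 \frac{1}{T + 2 W}}{5} = \frac{7}{T + 2 W}$)
$K = \frac{639963}{31}$ ($K = 20644 - \frac{7}{25 + 2 \cdot 96} = 20644 - \frac{7}{25 + 192} = 20644 - \frac{7}{217} = 20644 - 7 \cdot \frac{1}{217} = 20644 - \frac{1}{31} = \frac{639963}{31} \approx 20644.0$)
$\sqrt{k{\left(96,-83 \right)} + K} = \sqrt{\left(-83 + 96\right) + \frac{639963}{31}} = \sqrt{13 + \frac{639963}{31}} = \sqrt{\frac{640366}{31}} = \frac{\sqrt{19851346}}{31}$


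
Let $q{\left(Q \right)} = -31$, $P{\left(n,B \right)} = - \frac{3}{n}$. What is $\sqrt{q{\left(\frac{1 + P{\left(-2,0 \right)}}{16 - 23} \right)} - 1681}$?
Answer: $4 i \sqrt{107} \approx 41.376 i$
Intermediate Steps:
$\sqrt{q{\left(\frac{1 + P{\left(-2,0 \right)}}{16 - 23} \right)} - 1681} = \sqrt{-31 - 1681} = \sqrt{-1712} = 4 i \sqrt{107}$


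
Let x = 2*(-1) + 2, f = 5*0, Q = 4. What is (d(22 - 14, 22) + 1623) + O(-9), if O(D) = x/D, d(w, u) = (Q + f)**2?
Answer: 1639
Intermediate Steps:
f = 0
d(w, u) = 16 (d(w, u) = (4 + 0)**2 = 4**2 = 16)
x = 0 (x = -2 + 2 = 0)
O(D) = 0 (O(D) = 0/D = 0)
(d(22 - 14, 22) + 1623) + O(-9) = (16 + 1623) + 0 = 1639 + 0 = 1639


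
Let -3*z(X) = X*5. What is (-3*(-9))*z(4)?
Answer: -180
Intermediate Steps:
z(X) = -5*X/3 (z(X) = -X*5/3 = -5*X/3)
(-3*(-9))*z(4) = (-3*(-9))*(-5/3*4) = 27*(-20/3) = -180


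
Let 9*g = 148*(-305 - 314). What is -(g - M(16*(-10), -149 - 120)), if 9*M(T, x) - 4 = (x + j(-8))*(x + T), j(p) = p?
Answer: 210449/9 ≈ 23383.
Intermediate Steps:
M(T, x) = 4/9 + (-8 + x)*(T + x)/9 (M(T, x) = 4/9 + ((x - 8)*(x + T))/9 = 4/9 + ((-8 + x)*(T + x))/9 = 4/9 + (-8 + x)*(T + x)/9)
g = -91612/9 (g = (148*(-305 - 314))/9 = (148*(-619))/9 = (⅑)*(-91612) = -91612/9 ≈ -10179.)
-(g - M(16*(-10), -149 - 120)) = -(-91612/9 - (4/9 - 128*(-10)/9 - 8*(-149 - 120)/9 + (-149 - 120)²/9 + (16*(-10))*(-149 - 120)/9)) = -(-91612/9 - (4/9 - 8/9*(-160) - 8/9*(-269) + (⅑)*(-269)² + (⅑)*(-160)*(-269))) = -(-91612/9 - (4/9 + 1280/9 + 2152/9 + (⅑)*72361 + 43040/9)) = -(-91612/9 - (4/9 + 1280/9 + 2152/9 + 72361/9 + 43040/9)) = -(-91612/9 - 1*118837/9) = -(-91612/9 - 118837/9) = -1*(-210449/9) = 210449/9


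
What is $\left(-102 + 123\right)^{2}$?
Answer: $441$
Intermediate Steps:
$\left(-102 + 123\right)^{2} = 21^{2} = 441$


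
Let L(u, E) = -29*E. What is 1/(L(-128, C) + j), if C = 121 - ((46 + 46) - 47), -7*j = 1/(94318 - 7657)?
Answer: -606627/1337005909 ≈ -0.00045372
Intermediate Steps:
j = -1/606627 (j = -1/(7*(94318 - 7657)) = -1/7/86661 = -1/7*1/86661 = -1/606627 ≈ -1.6485e-6)
C = 76 (C = 121 - (92 - 47) = 121 - 1*45 = 121 - 45 = 76)
1/(L(-128, C) + j) = 1/(-29*76 - 1/606627) = 1/(-2204 - 1/606627) = 1/(-1337005909/606627) = -606627/1337005909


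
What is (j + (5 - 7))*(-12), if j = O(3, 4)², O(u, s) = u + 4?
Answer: -564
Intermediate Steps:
O(u, s) = 4 + u
j = 49 (j = (4 + 3)² = 7² = 49)
(j + (5 - 7))*(-12) = (49 + (5 - 7))*(-12) = (49 - 2)*(-12) = 47*(-12) = -564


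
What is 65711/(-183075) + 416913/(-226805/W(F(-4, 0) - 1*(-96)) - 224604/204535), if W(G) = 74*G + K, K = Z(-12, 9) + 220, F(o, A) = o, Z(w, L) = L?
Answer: -15694377239937191854/1254589411233675 ≈ -12510.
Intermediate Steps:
K = 229 (K = 9 + 220 = 229)
W(G) = 229 + 74*G (W(G) = 74*G + 229 = 229 + 74*G)
65711/(-183075) + 416913/(-226805/W(F(-4, 0) - 1*(-96)) - 224604/204535) = 65711/(-183075) + 416913/(-226805/(229 + 74*(-4 - 1*(-96))) - 224604/204535) = 65711*(-1/183075) + 416913/(-226805/(229 + 74*(-4 + 96)) - 224604*1/204535) = -65711/183075 + 416913/(-226805/(229 + 74*92) - 224604/204535) = -65711/183075 + 416913/(-226805/(229 + 6808) - 224604/204535) = -65711/183075 + 416913/(-226805/7037 - 224604/204535) = -65711/183075 + 416913/(-47970099023/1439312795) = -65711/183075 + 416913*(-1439312795/47970099023) = -65711/183075 - 85724030757405/6852871289 = -15694377239937191854/1254589411233675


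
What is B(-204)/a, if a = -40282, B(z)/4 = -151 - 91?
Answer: 44/1831 ≈ 0.024031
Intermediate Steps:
B(z) = -968 (B(z) = 4*(-151 - 91) = 4*(-242) = -968)
B(-204)/a = -968/(-40282) = -968*(-1/40282) = 44/1831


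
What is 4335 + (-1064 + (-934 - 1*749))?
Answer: 1588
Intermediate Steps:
4335 + (-1064 + (-934 - 1*749)) = 4335 + (-1064 + (-934 - 749)) = 4335 + (-1064 - 1683) = 4335 - 2747 = 1588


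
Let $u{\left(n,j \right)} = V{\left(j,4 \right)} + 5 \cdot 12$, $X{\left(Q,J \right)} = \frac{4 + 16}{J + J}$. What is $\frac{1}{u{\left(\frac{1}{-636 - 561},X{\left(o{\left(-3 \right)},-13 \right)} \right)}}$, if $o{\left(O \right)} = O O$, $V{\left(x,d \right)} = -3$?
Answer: $\frac{1}{57} \approx 0.017544$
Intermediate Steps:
$o{\left(O \right)} = O^{2}$
$X{\left(Q,J \right)} = \frac{10}{J}$ ($X{\left(Q,J \right)} = \frac{20}{2 J} = 20 \frac{1}{2 J} = \frac{10}{J}$)
$u{\left(n,j \right)} = 57$ ($u{\left(n,j \right)} = -3 + 5 \cdot 12 = -3 + 60 = 57$)
$\frac{1}{u{\left(\frac{1}{-636 - 561},X{\left(o{\left(-3 \right)},-13 \right)} \right)}} = \frac{1}{57}$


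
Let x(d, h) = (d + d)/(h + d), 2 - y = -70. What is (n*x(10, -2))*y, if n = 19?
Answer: 3420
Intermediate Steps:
y = 72 (y = 2 - 1*(-70) = 2 + 70 = 72)
x(d, h) = 2*d/(d + h) (x(d, h) = (2*d)/(d + h) = 2*d/(d + h))
(n*x(10, -2))*y = (19*(2*10/(10 - 2)))*72 = (19*(2*10/8))*72 = (19*(2*10*(1/8)))*72 = (19*(5/2))*72 = (95/2)*72 = 3420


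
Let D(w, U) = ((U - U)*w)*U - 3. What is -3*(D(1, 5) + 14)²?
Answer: -363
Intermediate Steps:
D(w, U) = -3 (D(w, U) = (0*w)*U - 3 = 0*U - 3 = 0 - 3 = -3)
-3*(D(1, 5) + 14)² = -3*(-3 + 14)² = -3*11² = -3*121 = -363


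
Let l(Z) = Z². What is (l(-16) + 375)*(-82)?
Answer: -51742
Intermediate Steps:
(l(-16) + 375)*(-82) = ((-16)² + 375)*(-82) = (256 + 375)*(-82) = 631*(-82) = -51742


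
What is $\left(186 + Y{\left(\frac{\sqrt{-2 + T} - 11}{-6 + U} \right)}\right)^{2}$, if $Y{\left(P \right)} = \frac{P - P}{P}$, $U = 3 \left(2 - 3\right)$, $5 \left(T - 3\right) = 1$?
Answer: $34596$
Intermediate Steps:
$T = \frac{16}{5}$ ($T = 3 + \frac{1}{5} \cdot 1 = 3 + \frac{1}{5} = \frac{16}{5} \approx 3.2$)
$U = -3$ ($U = 3 \left(-1\right) = -3$)
$Y{\left(P \right)} = 0$ ($Y{\left(P \right)} = \frac{0}{P} = 0$)
$\left(186 + Y{\left(\frac{\sqrt{-2 + T} - 11}{-6 + U} \right)}\right)^{2} = \left(186 + 0\right)^{2} = 186^{2} = 34596$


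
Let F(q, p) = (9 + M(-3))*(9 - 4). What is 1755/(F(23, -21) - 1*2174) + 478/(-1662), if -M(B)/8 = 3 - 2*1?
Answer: -219644/200271 ≈ -1.0967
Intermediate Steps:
M(B) = -8 (M(B) = -8*(3 - 2*1) = -8*(3 - 2) = -8*1 = -8)
F(q, p) = 5 (F(q, p) = (9 - 8)*(9 - 4) = 1*5 = 5)
1755/(F(23, -21) - 1*2174) + 478/(-1662) = 1755/(5 - 1*2174) + 478/(-1662) = 1755/(5 - 2174) + 478*(-1/1662) = 1755/(-2169) - 239/831 = 1755*(-1/2169) - 239/831 = -195/241 - 239/831 = -219644/200271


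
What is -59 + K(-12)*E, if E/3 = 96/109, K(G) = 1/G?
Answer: -6455/109 ≈ -59.220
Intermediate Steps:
E = 288/109 (E = 3*(96/109) = 288/109 ≈ 2.6422)
-59 + K(-12)*E = -59 + (288/109)/(-12) = -59 - 1/12*288/109 = -59 - 24/109 = -6455/109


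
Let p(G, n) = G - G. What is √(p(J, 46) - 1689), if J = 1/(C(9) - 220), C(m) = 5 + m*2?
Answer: I*√1689 ≈ 41.097*I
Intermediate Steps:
C(m) = 5 + 2*m
J = -1/197 (J = 1/((5 + 2*9) - 220) = 1/((5 + 18) - 220) = 1/(23 - 220) = 1/(-197) = -1/197 ≈ -0.0050761)
p(G, n) = 0
√(p(J, 46) - 1689) = √(0 - 1689) = √(-1689) = I*√1689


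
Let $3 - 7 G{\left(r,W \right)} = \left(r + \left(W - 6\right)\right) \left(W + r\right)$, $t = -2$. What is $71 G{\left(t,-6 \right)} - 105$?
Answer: $- \frac{8474}{7} \approx -1210.6$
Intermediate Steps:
$G{\left(r,W \right)} = \frac{3}{7} - \frac{\left(W + r\right) \left(-6 + W + r\right)}{7}$ ($G{\left(r,W \right)} = \frac{3}{7} - \frac{\left(r + \left(W - 6\right)\right) \left(W + r\right)}{7} = \frac{3}{7} - \frac{\left(r + \left(-6 + W\right)\right) \left(W + r\right)}{7} = \frac{3}{7} - \frac{\left(-6 + W + r\right) \left(W + r\right)}{7} = \frac{3}{7} - \frac{\left(W + r\right) \left(-6 + W + r\right)}{7}$)
$71 G{\left(t,-6 \right)} - 105 = 71 \left(\frac{3}{7} - \frac{\left(-6\right)^{2}}{7} - \frac{\left(-2\right)^{2}}{7} + \frac{6}{7} \left(-6\right) + \frac{6}{7} \left(-2\right) - \left(- \frac{12}{7}\right) \left(-2\right)\right) - 105 = 71 \left(\frac{3}{7} - \frac{36}{7} - \frac{4}{7} - \frac{36}{7} - \frac{12}{7} - \frac{24}{7}\right) - 105 = 71 \left(- \frac{109}{7}\right) - 105 = - \frac{7739}{7} - 105 = - \frac{8474}{7}$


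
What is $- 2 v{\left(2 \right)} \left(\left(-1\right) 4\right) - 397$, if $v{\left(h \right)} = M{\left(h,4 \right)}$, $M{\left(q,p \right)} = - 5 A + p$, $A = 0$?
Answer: $-365$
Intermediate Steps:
$M{\left(q,p \right)} = p$ ($M{\left(q,p \right)} = \left(-5\right) 0 + p = 0 + p = p$)
$v{\left(h \right)} = 4$
$- 2 v{\left(2 \right)} \left(\left(-1\right) 4\right) - 397 = \left(-2\right) 4 \left(\left(-1\right) 4\right) - 397 = \left(-8\right) \left(-4\right) - 397 = 32 - 397 = -365$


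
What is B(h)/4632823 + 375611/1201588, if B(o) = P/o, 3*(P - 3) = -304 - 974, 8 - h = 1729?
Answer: 2994780208898737/9580367323952204 ≈ 0.31260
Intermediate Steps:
h = -1721 (h = 8 - 1*1729 = 8 - 1729 = -1721)
P = -423 (P = 3 + (-304 - 974)/3 = 3 + (1/3)*(-1278) = 3 - 426 = -423)
B(o) = -423/o
B(h)/4632823 + 375611/1201588 = -423/(-1721)/4632823 + 375611/1201588 = -423*(-1/1721)*(1/4632823) + 375611*(1/1201588) = (423/1721)*(1/4632823) + 375611/1201588 = 423/7973088383 + 375611/1201588 = 2994780208898737/9580367323952204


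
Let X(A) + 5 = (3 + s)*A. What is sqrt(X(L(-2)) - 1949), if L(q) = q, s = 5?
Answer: I*sqrt(1970) ≈ 44.385*I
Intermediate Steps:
X(A) = -5 + 8*A (X(A) = -5 + (3 + 5)*A = -5 + 8*A)
sqrt(X(L(-2)) - 1949) = sqrt((-5 + 8*(-2)) - 1949) = sqrt((-5 - 16) - 1949) = sqrt(-21 - 1949) = sqrt(-1970) = I*sqrt(1970)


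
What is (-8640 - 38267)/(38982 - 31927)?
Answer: -46907/7055 ≈ -6.6488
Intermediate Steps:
(-8640 - 38267)/(38982 - 31927) = -46907/7055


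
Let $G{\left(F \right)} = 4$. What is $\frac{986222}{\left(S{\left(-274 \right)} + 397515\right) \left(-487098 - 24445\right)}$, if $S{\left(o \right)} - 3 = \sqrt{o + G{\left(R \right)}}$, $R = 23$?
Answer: $- \frac{65340166166}{13472385271322757} + \frac{493111 i \sqrt{30}}{13472385271322757} \approx -4.8499 \cdot 10^{-6} + 2.0048 \cdot 10^{-10} i$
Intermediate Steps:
$S{\left(o \right)} = 3 + \sqrt{4 + o}$ ($S{\left(o \right)} = 3 + \sqrt{o + 4} = 3 + \sqrt{4 + o}$)
$\frac{986222}{\left(S{\left(-274 \right)} + 397515\right) \left(-487098 - 24445\right)} = \frac{986222}{\left(\left(3 + \sqrt{4 - 274}\right) + 397515\right) \left(-487098 - 24445\right)} = \frac{986222}{\left(\left(3 + \sqrt{-270}\right) + 397515\right) \left(-511543\right)} = \frac{986222}{\left(\left(3 + 3 i \sqrt{30}\right) + 397515\right) \left(-511543\right)} = \frac{986222}{\left(397518 + 3 i \sqrt{30}\right) \left(-511543\right)} = \frac{986222}{-203347550274 - 1534629 i \sqrt{30}}$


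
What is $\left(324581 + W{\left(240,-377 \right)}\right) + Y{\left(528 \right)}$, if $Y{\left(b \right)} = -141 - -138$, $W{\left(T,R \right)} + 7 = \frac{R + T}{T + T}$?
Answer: $\frac{155793943}{480} \approx 3.2457 \cdot 10^{5}$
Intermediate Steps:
$W{\left(T,R \right)} = -7 + \frac{R + T}{2 T}$ ($W{\left(T,R \right)} = -7 + \frac{R + T}{T + T} = -7 + \frac{R + T}{2 T}$)
$Y{\left(b \right)} = -3$ ($Y{\left(b \right)} = -141 + 138 = -3$)
$\left(324581 + W{\left(240,-377 \right)}\right) + Y{\left(528 \right)} = \left(324581 + \frac{-377 - 3120}{2 \cdot 240}\right) - 3 = \left(324581 + \frac{1}{2} \cdot \frac{1}{240} \left(-377 - 3120\right)\right) - 3 = \left(324581 + \frac{1}{2} \cdot \frac{1}{240} \left(-3497\right)\right) - 3 = \left(324581 - \frac{3497}{480}\right) - 3 = \frac{155795383}{480} - 3 = \frac{155793943}{480}$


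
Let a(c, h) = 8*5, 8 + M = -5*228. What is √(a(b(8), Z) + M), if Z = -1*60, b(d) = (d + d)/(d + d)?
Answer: 2*I*√277 ≈ 33.287*I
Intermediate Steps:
M = -1148 (M = -8 - 5*228 = -8 - 1140 = -1148)
b(d) = 1 (b(d) = (2*d)/((2*d)) = (2*d)*(1/(2*d)) = 1)
Z = -60
a(c, h) = 40
√(a(b(8), Z) + M) = √(40 - 1148) = √(-1108) = 2*I*√277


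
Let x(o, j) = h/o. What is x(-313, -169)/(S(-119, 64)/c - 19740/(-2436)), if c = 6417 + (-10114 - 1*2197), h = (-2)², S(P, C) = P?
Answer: -97672/62087619 ≈ -0.0015731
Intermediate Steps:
h = 4
x(o, j) = 4/o
c = -5894 (c = 6417 + (-10114 - 2197) = 6417 - 12311 = -5894)
x(-313, -169)/(S(-119, 64)/c - 19740/(-2436)) = (4/(-313))/(-119/(-5894) - 19740/(-2436)) = (4*(-1/313))/(-119*(-1/5894) - 19740*(-1/2436)) = -4/(313*(17/842 + 235/29)) = -4/(313*198363/24418) = -4/313*24418/198363 = -97672/62087619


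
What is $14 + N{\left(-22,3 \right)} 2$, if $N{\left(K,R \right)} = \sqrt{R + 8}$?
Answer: $14 + 2 \sqrt{11} \approx 20.633$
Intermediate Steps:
$N{\left(K,R \right)} = \sqrt{8 + R}$
$14 + N{\left(-22,3 \right)} 2 = 14 + \sqrt{8 + 3} \cdot 2 = 14 + \sqrt{11} \cdot 2 = 14 + 2 \sqrt{11}$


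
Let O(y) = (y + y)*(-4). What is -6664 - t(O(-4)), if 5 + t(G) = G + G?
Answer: -6723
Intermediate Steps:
O(y) = -8*y (O(y) = (2*y)*(-4) = -8*y)
t(G) = -5 + 2*G (t(G) = -5 + (G + G) = -5 + 2*G)
-6664 - t(O(-4)) = -6664 - (-5 + 2*(-8*(-4))) = -6664 - (-5 + 2*32) = -6664 - (-5 + 64) = -6664 - 1*59 = -6664 - 59 = -6723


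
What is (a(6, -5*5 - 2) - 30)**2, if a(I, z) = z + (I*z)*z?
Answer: 18636489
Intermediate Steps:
a(I, z) = z + I*z**2
(a(6, -5*5 - 2) - 30)**2 = ((-5*5 - 2)*(1 + 6*(-5*5 - 2)) - 30)**2 = ((-25 - 2)*(1 + 6*(-25 - 2)) - 30)**2 = (-27*(1 + 6*(-27)) - 30)**2 = (-27*(1 - 162) - 30)**2 = (-27*(-161) - 30)**2 = (4347 - 30)**2 = 4317**2 = 18636489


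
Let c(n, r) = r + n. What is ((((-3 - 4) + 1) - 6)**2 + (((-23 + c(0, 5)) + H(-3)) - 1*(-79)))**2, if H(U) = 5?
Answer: 44100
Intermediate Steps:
c(n, r) = n + r
((((-3 - 4) + 1) - 6)**2 + (((-23 + c(0, 5)) + H(-3)) - 1*(-79)))**2 = ((((-3 - 4) + 1) - 6)**2 + (((-23 + (0 + 5)) + 5) - 1*(-79)))**2 = (((-7 + 1) - 6)**2 + (((-23 + 5) + 5) + 79))**2 = ((-6 - 6)**2 + ((-18 + 5) + 79))**2 = ((-12)**2 + (-13 + 79))**2 = (144 + 66)**2 = 210**2 = 44100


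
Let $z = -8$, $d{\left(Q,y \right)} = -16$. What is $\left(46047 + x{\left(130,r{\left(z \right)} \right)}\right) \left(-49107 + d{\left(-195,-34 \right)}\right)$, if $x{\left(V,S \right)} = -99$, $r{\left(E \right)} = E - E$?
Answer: $-2257103604$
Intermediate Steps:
$r{\left(E \right)} = 0$
$\left(46047 + x{\left(130,r{\left(z \right)} \right)}\right) \left(-49107 + d{\left(-195,-34 \right)}\right) = \left(46047 - 99\right) \left(-49107 - 16\right) = 45948 \left(-49123\right) = -2257103604$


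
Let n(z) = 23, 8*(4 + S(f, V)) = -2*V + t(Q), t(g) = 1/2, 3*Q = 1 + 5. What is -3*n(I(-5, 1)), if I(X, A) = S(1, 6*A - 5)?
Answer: -69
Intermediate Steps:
Q = 2 (Q = (1 + 5)/3 = (1/3)*6 = 2)
t(g) = 1/2
S(f, V) = -63/16 - V/4 (S(f, V) = -4 + (-2*V + 1/2)/8 = -4 + (1/2 - 2*V)/8 = -4 + (1/16 - V/4) = -63/16 - V/4)
I(X, A) = -43/16 - 3*A/2 (I(X, A) = -63/16 - (6*A - 5)/4 = -63/16 - (-5 + 6*A)/4 = -63/16 + (5/4 - 3*A/2) = -43/16 - 3*A/2)
-3*n(I(-5, 1)) = -3*23 = -69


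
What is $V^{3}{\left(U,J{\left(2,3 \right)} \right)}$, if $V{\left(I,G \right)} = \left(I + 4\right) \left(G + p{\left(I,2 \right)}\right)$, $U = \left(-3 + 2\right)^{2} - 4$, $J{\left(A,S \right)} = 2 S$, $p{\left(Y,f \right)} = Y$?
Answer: $27$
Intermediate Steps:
$U = -3$ ($U = \left(-1\right)^{2} - 4 = 1 - 4 = -3$)
$V{\left(I,G \right)} = \left(4 + I\right) \left(G + I\right)$ ($V{\left(I,G \right)} = \left(I + 4\right) \left(G + I\right) = \left(4 + I\right) \left(G + I\right)$)
$V^{3}{\left(U,J{\left(2,3 \right)} \right)} = \left(\left(-3\right)^{2} + 4 \cdot 2 \cdot 3 + 4 \left(-3\right) + 2 \cdot 3 \left(-3\right)\right)^{3} = \left(9 + 4 \cdot 6 - 12 + 6 \left(-3\right)\right)^{3} = \left(9 + 24 - 12 - 18\right)^{3} = 3^{3} = 27$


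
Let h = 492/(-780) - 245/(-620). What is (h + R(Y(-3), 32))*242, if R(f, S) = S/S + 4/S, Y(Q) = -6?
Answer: 1734777/8060 ≈ 215.23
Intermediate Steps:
h = -1899/8060 (h = 492*(-1/780) - 245*(-1/620) = -41/65 + 49/124 = -1899/8060 ≈ -0.23561)
R(f, S) = 1 + 4/S
(h + R(Y(-3), 32))*242 = (-1899/8060 + (4 + 32)/32)*242 = (-1899/8060 + (1/32)*36)*242 = (-1899/8060 + 9/8)*242 = (14337/16120)*242 = 1734777/8060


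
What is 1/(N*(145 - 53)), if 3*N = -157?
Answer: -3/14444 ≈ -0.00020770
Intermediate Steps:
N = -157/3 (N = (⅓)*(-157) = -157/3 ≈ -52.333)
1/(N*(145 - 53)) = 1/(-157*(145 - 53)/3) = 1/(-157/3*92) = 1/(-14444/3) = -3/14444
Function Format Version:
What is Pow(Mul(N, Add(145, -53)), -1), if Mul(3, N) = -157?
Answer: Rational(-3, 14444) ≈ -0.00020770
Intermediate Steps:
N = Rational(-157, 3) (N = Mul(Rational(1, 3), -157) = Rational(-157, 3) ≈ -52.333)
Pow(Mul(N, Add(145, -53)), -1) = Pow(Mul(Rational(-157, 3), Add(145, -53)), -1) = Pow(Mul(Rational(-157, 3), 92), -1) = Pow(Rational(-14444, 3), -1) = Rational(-3, 14444)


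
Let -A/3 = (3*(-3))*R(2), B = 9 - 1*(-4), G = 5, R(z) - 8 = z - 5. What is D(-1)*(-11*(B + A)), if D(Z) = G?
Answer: -8140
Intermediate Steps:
R(z) = 3 + z (R(z) = 8 + (z - 5) = 8 + (-5 + z) = 3 + z)
B = 13 (B = 9 + 4 = 13)
D(Z) = 5
A = 135 (A = -3*3*(-3)*(3 + 2) = -(-27)*5 = -3*(-45) = 135)
D(-1)*(-11*(B + A)) = 5*(-11*(13 + 135)) = 5*(-11*148) = 5*(-1628) = -8140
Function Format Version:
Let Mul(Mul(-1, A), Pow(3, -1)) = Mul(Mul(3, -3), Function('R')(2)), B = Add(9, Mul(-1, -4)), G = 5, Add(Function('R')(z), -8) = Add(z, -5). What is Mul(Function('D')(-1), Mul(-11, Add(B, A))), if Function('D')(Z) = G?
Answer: -8140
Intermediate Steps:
Function('R')(z) = Add(3, z) (Function('R')(z) = Add(8, Add(z, -5)) = Add(8, Add(-5, z)) = Add(3, z))
B = 13 (B = Add(9, 4) = 13)
Function('D')(Z) = 5
A = 135 (A = Mul(-3, Mul(Mul(3, -3), Add(3, 2))) = Mul(-3, Mul(-9, 5)) = Mul(-3, -45) = 135)
Mul(Function('D')(-1), Mul(-11, Add(B, A))) = Mul(5, Mul(-11, Add(13, 135))) = Mul(5, Mul(-11, 148)) = Mul(5, -1628) = -8140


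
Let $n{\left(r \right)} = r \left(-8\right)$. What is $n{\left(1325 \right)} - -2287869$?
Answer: $2277269$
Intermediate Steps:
$n{\left(r \right)} = - 8 r$
$n{\left(1325 \right)} - -2287869 = \left(-8\right) 1325 - -2287869 = -10600 + 2287869 = 2277269$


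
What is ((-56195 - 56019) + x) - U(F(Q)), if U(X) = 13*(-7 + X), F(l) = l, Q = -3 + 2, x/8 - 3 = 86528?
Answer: 580138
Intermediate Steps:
x = 692248 (x = 24 + 8*86528 = 24 + 692224 = 692248)
Q = -1
U(X) = -91 + 13*X
((-56195 - 56019) + x) - U(F(Q)) = ((-56195 - 56019) + 692248) - (-91 + 13*(-1)) = (-112214 + 692248) - (-91 - 13) = 580034 - 1*(-104) = 580034 + 104 = 580138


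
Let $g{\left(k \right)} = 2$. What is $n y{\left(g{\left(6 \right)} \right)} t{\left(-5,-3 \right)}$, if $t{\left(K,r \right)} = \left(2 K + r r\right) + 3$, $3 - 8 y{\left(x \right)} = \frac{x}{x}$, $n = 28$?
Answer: $14$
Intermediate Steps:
$y{\left(x \right)} = \frac{1}{4}$ ($y{\left(x \right)} = \frac{3}{8} - \frac{x \frac{1}{x}}{8} = \frac{3}{8} - \frac{1}{8} = \frac{1}{4}$)
$t{\left(K,r \right)} = 3 + r^{2} + 2 K$ ($t{\left(K,r \right)} = \left(2 K + r^{2}\right) + 3 = \left(r^{2} + 2 K\right) + 3 = 3 + r^{2} + 2 K$)
$n y{\left(g{\left(6 \right)} \right)} t{\left(-5,-3 \right)} = 28 \cdot \frac{1}{4} \left(3 + \left(-3\right)^{2} + 2 \left(-5\right)\right) = 7 \left(3 + 9 - 10\right) = 7 \cdot 2 = 14$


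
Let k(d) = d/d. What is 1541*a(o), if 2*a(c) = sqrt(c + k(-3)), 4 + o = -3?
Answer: 1541*I*sqrt(6)/2 ≈ 1887.3*I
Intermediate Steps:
o = -7 (o = -4 - 3 = -7)
k(d) = 1
a(c) = sqrt(1 + c)/2 (a(c) = sqrt(c + 1)/2 = sqrt(1 + c)/2)
1541*a(o) = 1541*(sqrt(1 - 7)/2) = 1541*(sqrt(-6)/2) = 1541*((I*sqrt(6))/2) = 1541*(I*sqrt(6)/2) = 1541*I*sqrt(6)/2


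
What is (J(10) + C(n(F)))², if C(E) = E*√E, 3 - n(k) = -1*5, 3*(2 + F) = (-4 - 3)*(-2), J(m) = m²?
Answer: 10512 + 3200*√2 ≈ 15037.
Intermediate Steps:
F = 8/3 (F = -2 + ((-4 - 3)*(-2))/3 = -2 + (-7*(-2))/3 = -2 + (⅓)*14 = -2 + 14/3 = 8/3 ≈ 2.6667)
n(k) = 8 (n(k) = 3 - (-1)*5 = 3 - 1*(-5) = 3 + 5 = 8)
C(E) = E^(3/2)
(J(10) + C(n(F)))² = (10² + 8^(3/2))² = (100 + 16*√2)²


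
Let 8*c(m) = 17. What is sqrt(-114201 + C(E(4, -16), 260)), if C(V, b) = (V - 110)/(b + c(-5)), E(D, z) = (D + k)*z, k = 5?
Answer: I*sqrt(55799196257)/699 ≈ 337.94*I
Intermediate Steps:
c(m) = 17/8 (c(m) = (1/8)*17 = 17/8)
E(D, z) = z*(5 + D) (E(D, z) = (D + 5)*z = (5 + D)*z = z*(5 + D))
C(V, b) = (-110 + V)/(17/8 + b) (C(V, b) = (V - 110)/(b + 17/8) = (-110 + V)/(17/8 + b))
sqrt(-114201 + C(E(4, -16), 260)) = sqrt(-114201 + 8*(-110 - 16*(5 + 4))/(17 + 8*260)) = sqrt(-114201 + 8*(-110 - 16*9)/(17 + 2080)) = sqrt(-114201 + 8*(-110 - 144)/2097) = sqrt(-114201 + 8*(1/2097)*(-254)) = sqrt(-114201 - 2032/2097) = sqrt(-239481529/2097) = I*sqrt(55799196257)/699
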